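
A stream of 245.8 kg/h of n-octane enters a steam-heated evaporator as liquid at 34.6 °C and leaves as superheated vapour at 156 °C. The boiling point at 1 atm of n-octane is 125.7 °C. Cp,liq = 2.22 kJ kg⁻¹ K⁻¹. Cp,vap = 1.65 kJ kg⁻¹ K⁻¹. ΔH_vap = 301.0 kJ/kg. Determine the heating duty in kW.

liquid 34.6→125.7 °C: 202.24 kJ/kg
vaporisation at 125.7 °C: 301 kJ/kg
vapour 125.7→156 °C: 49.995 kJ/kg
Δh = 202.24 + 301 + 49.995 = 553.24 kJ/kg
Q = ṁ·Δh = 245.8 kg/h × 553.24 kJ/kg = 135990 kJ/h
|Q| = 37.774 kW

Q = 37.8 kW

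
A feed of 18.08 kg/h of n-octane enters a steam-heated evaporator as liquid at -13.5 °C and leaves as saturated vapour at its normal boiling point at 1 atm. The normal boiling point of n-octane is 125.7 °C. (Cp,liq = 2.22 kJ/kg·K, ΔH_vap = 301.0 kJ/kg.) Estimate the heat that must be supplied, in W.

Q = 3060 W

liquid -13.5→125.7 °C: 309.02 kJ/kg
vaporisation at 125.7 °C: 301 kJ/kg
Δh = 309.02 + 301 = 610.02 kJ/kg
Q = ṁ·Δh = 18.08 kg/h × 610.02 kJ/kg = 11029 kJ/h
|Q| = 3.0637 kW = 3063.7 W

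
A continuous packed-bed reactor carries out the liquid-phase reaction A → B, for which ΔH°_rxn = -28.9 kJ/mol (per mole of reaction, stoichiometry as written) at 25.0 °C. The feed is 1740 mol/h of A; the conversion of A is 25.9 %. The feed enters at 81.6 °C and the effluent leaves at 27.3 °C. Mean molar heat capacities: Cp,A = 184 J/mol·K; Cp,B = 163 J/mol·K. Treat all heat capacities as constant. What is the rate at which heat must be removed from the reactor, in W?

Extent of reaction ξ = 0.259 × 1740 = 450.66 mol/h
Reaction term: ξ·ΔH°_rxn = 450.66 × -28.9 = -13024 kJ/h
Sensible, feed 81.6→25 °C: -18121 kJ/h
Outlet flows (mol/h): A 1289.3, B 450.66
Sensible, products 25→27.3 °C: 714.6 kJ/h
Q = ΔH = -30431 kJ/h = -8.4529 kW
Heat removed = 8452.9 W

Q_out = 8450 W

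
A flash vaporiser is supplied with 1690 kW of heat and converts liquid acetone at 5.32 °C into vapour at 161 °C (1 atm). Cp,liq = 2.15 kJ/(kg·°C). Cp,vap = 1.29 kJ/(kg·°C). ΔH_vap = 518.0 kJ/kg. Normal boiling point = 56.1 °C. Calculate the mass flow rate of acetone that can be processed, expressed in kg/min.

Δh = 2.15×(56.1−5.32) + 518.0 + 1.29×(161−56.1) = 762.5 kJ/kg
Q = 1690 kW = 1690 kJ/s = 101400 kJ/min
ṁ = Q/Δh = 101400 / 762.5 = 132.98 kg/min

ṁ = 133 kg/min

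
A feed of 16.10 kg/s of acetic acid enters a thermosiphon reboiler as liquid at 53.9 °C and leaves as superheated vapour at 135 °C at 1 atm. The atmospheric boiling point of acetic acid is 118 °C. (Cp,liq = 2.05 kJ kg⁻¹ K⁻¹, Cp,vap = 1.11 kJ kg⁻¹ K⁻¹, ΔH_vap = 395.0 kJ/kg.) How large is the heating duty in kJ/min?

liquid 53.9→118 °C: 131.4 kJ/kg
vaporisation at 118 °C: 395 kJ/kg
vapour 118→135 °C: 18.87 kJ/kg
Δh = 131.4 + 395 + 18.87 = 545.27 kJ/kg
Q = ṁ·Δh = 16.10 kg/s × 545.27 kJ/kg = 8778.9 kJ/s
|Q| = 8778.9 kW = 526740 kJ/min

Q = 527000 kJ/min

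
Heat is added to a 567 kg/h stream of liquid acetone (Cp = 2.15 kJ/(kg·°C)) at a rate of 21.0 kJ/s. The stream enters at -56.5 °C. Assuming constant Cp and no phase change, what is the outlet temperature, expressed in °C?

Q = 21.0 kJ/s = 75600 kJ/h
ΔT = Q/(ṁ·Cp) = 75600/(567×2.15) = 62.016 K
T_out = -56.5 + 62.016 = 5.5155 °C

T_out = 5.52 °C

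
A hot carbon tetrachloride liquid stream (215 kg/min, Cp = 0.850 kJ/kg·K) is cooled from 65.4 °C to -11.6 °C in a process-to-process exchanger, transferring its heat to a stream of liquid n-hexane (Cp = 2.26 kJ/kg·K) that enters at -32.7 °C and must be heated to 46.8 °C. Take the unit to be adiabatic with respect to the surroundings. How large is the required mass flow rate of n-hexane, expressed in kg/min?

ṁ_c = 78.3 kg/min

Heat released by hot stream: Q = 215 × 0.850 × (65.4 − -11.6) = 14072 kJ/min
Energy balance on cold side (adiabatic exchanger): Q = ṁ_c·Cp_c·(T_c,out − T_c,in)
ṁ_c = 14072 / [2.26 × (46.8 − -32.7)] = 78.32 kg/min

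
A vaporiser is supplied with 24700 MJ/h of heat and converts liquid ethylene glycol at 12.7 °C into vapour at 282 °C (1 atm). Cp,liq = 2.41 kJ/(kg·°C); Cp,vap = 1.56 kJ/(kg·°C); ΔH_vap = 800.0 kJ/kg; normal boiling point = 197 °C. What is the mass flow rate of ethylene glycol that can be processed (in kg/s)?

Δh = 2.41×(197−12.7) + 800.0 + 1.56×(282−197) = 1376.8 kJ/kg
Q = 24700 MJ/h = 6861.1 kJ/s = 6861.1 kJ/s
ṁ = Q/Δh = 6861.1 / 1376.8 = 4.9835 kg/s

ṁ = 4.98 kg/s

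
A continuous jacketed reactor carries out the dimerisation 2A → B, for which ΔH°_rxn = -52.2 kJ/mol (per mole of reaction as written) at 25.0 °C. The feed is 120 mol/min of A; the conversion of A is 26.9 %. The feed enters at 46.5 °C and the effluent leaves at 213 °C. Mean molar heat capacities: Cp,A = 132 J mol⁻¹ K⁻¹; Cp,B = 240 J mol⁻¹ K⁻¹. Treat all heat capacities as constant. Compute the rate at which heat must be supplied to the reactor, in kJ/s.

Q_in = 28.7 kJ/s

Extent of reaction ξ = 0.269 × 120 / 2 = 16.14 mol/min
Reaction term: ξ·ΔH°_rxn = 16.14 × -52.2 = -842.51 kJ/min
Sensible, feed 46.5→25 °C: -340.56 kJ/min
Outlet flows (mol/min): A 87.72, B 16.14
Sensible, products 25→213 °C: 2905.1 kJ/min
Q = ΔH = 1722 kJ/min = 28.7 kW
Heat supplied = 28.7 kJ/s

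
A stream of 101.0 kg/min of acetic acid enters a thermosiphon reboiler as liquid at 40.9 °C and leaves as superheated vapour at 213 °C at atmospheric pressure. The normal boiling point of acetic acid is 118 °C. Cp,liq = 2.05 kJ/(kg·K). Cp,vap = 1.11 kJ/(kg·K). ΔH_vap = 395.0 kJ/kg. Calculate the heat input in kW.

liquid 40.9→118 °C: 158.05 kJ/kg
vaporisation at 118 °C: 395 kJ/kg
vapour 118→213 °C: 105.45 kJ/kg
Δh = 158.05 + 395 + 105.45 = 658.5 kJ/kg
Q = ṁ·Δh = 101.0 kg/min × 658.5 kJ/kg = 66509 kJ/min
|Q| = 1108.5 kW

Q = 1110 kW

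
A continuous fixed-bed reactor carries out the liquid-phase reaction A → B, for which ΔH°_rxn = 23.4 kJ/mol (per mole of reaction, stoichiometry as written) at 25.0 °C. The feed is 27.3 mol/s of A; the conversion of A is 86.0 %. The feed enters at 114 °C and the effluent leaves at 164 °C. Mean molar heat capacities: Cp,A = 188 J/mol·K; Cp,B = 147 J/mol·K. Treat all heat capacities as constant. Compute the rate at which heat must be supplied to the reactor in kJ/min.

Extent of reaction ξ = 0.860 × 27.3 = 23.478 mol/s
Reaction term: ξ·ΔH°_rxn = 23.478 × 23.4 = 549.39 kJ/s
Sensible, feed 114→25 °C: -456.78 kJ/s
Outlet flows (mol/s): A 3.822, B 23.478
Sensible, products 25→164 °C: 579.6 kJ/s
Q = ΔH = 672.2 kJ/s = 672.2 kW
Heat supplied = 40332 kJ/min

Q_in = 40300 kJ/min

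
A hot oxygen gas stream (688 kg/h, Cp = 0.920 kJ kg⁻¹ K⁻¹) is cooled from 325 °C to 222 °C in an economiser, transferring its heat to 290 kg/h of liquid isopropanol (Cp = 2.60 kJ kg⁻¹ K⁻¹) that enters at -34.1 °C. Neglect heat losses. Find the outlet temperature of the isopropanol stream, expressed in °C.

T_c,out = 52.4 °C

Heat released by hot stream: Q = 688 × 0.920 × (325 − 222) = 65195 kJ/h
Energy balance on cold side (adiabatic exchanger): Q = ṁ_c·Cp_c·(T_c,out − T_c,in)
T_c,out = -34.1 + 65195/(290 × 2.60) = 52.365 °C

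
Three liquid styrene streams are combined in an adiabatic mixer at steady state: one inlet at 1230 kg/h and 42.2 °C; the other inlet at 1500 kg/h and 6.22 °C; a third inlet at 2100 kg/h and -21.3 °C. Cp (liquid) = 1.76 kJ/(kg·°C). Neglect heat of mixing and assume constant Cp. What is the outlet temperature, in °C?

T_out = 3.42 °C

Adiabatic, steady state ⇒ Σ ṁᵢCp,ᵢ(T_out − Tᵢ) = 0
Σ ṁᵢCp,ᵢTᵢ = 1230×1.76×42.2 + 1500×1.76×6.22 + 2100×1.76×-21.3 = 29051
Σ ṁᵢCp,ᵢ = 1230×1.76 + 1500×1.76 + 2100×1.76 = 8500.8
T_out = 29051 / 8500.8 = 3.4174 °C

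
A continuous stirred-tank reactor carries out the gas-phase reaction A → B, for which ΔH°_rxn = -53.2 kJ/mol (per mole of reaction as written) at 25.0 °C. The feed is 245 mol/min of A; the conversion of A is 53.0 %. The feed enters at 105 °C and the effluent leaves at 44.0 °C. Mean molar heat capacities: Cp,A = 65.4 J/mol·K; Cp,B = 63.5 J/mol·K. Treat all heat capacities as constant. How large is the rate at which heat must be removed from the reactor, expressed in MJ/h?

Extent of reaction ξ = 0.530 × 245 = 129.85 mol/min
Reaction term: ξ·ΔH°_rxn = 129.85 × -53.2 = -6908 kJ/min
Sensible, feed 105→25 °C: -1281.8 kJ/min
Outlet flows (mol/min): A 115.15, B 129.85
Sensible, products 25→44.0 °C: 299.75 kJ/min
Q = ΔH = -7890.1 kJ/min = -131.5 kW
Heat removed = 473.41 MJ/h

Q_out = 473 MJ/h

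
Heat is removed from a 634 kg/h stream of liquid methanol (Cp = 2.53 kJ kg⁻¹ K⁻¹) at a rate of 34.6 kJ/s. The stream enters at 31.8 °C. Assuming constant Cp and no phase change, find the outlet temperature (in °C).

T_out = -45.9 °C

Q = 34.6 kJ/s = 124560 kJ/h
ΔT = Q/(ṁ·Cp) = 124560/(634×2.53) = 77.655 K
T_out = 31.8 − 77.655 = -45.855 °C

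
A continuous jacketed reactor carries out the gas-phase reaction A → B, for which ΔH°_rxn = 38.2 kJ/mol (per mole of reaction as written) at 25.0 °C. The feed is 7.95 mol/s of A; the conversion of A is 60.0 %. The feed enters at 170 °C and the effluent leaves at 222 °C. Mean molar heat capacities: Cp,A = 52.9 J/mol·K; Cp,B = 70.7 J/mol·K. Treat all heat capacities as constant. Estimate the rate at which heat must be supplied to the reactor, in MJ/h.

Q_in = 795 MJ/h

Extent of reaction ξ = 0.600 × 7.95 = 4.77 mol/s
Reaction term: ξ·ΔH°_rxn = 4.77 × 38.2 = 182.21 kJ/s
Sensible, feed 170→25 °C: -60.98 kJ/s
Outlet flows (mol/s): A 3.18, B 4.77
Sensible, products 25→222 °C: 99.576 kJ/s
Q = ΔH = 220.81 kJ/s = 220.81 kW
Heat supplied = 794.91 MJ/h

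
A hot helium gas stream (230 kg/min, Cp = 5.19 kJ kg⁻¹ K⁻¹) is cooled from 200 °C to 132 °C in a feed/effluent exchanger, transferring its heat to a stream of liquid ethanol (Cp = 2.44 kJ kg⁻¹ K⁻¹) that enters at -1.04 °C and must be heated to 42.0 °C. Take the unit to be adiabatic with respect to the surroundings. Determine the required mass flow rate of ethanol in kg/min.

Heat released by hot stream: Q = 230 × 5.19 × (200 − 132) = 81172 kJ/min
Energy balance on cold side (adiabatic exchanger): Q = ṁ_c·Cp_c·(T_c,out − T_c,in)
ṁ_c = 81172 / [2.44 × (42.0 − -1.04)] = 772.93 kg/min

ṁ_c = 773 kg/min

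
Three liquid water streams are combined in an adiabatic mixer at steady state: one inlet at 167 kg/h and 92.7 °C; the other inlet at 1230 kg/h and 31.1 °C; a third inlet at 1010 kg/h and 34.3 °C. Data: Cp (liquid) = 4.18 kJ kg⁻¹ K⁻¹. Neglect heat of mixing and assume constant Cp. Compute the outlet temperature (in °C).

Adiabatic, steady state ⇒ Σ ṁᵢCp,ᵢ(T_out − Tᵢ) = 0
T_out = Σ ṁᵢCp,ᵢTᵢ / Σ ṁᵢCp,ᵢ
      = 369420 / 10061 = 36.717 °C

T_out = 36.7 °C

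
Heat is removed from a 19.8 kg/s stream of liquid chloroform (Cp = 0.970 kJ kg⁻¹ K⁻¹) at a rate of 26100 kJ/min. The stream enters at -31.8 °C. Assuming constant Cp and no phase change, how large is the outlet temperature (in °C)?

Q = 26100 kJ/min = 435 kJ/s
ΔT = Q/(ṁ·Cp) = 435/(19.8×0.970) = 22.649 K
T_out = -31.8 − 22.649 = -54.449 °C

T_out = -54.4 °C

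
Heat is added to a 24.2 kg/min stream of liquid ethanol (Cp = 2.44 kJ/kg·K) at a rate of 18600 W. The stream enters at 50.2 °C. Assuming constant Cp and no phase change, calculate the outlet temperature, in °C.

Q = 18600 W = 1116 kJ/min
ΔT = Q/(ṁ·Cp) = 1116/(24.2×2.44) = 18.9 K
T_out = 50.2 + 18.9 = 69.1 °C

T_out = 69.1 °C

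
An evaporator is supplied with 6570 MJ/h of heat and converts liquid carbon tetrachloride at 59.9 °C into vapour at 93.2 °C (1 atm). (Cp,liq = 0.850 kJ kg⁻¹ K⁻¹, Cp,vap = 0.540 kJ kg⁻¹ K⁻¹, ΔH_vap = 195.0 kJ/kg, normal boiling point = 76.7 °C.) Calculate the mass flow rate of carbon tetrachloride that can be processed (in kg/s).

ṁ = 8.36 kg/s

Δh = 0.850×(76.7−59.9) + 195.0 + 0.540×(93.2−76.7) = 218.19 kJ/kg
Q = 6570 MJ/h = 1825 kJ/s = 1825 kJ/s
ṁ = Q/Δh = 1825 / 218.19 = 8.3643 kg/s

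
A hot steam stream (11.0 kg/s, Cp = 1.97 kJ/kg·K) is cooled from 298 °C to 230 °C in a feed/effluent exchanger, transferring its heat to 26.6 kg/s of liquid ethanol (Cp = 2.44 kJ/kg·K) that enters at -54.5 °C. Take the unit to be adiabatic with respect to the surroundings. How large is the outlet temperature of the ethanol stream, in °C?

Heat released by hot stream: Q = 11.0 × 1.97 × (298 − 230) = 1473.6 kJ/s
Energy balance on cold side (adiabatic exchanger): Q = ṁ_c·Cp_c·(T_c,out − T_c,in)
T_c,out = -54.5 + 1473.6/(26.6 × 2.44) = -31.796 °C

T_c,out = -31.8 °C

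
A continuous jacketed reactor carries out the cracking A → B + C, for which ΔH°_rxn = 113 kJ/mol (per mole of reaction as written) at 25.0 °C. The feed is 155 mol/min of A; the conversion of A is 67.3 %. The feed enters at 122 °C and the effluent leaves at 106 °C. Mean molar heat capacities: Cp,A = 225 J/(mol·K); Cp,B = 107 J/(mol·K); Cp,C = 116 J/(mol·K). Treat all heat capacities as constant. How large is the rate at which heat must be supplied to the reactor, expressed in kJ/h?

Extent of reaction ξ = 0.673 × 155 = 104.32 mol/min
Reaction term: ξ·ΔH°_rxn = 104.32 × 113 = 11788 kJ/min
Sensible, feed 122→25 °C: -3382.9 kJ/min
Outlet flows (mol/min): A 50.685, B 104.32, C 104.32
Sensible, products 25→106 °C: 2808 kJ/min
Q = ΔH = 11213 kJ/min = 186.88 kW
Heat supplied = 672760 kJ/h

Q_in = 673000 kJ/h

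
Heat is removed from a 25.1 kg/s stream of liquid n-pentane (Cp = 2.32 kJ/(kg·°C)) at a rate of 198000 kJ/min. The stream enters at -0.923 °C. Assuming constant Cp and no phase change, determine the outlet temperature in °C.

T_out = -57.6 °C

Q = 198000 kJ/min = 3300 kJ/s
ΔT = Q/(ṁ·Cp) = 3300/(25.1×2.32) = 56.67 K
T_out = -0.923 − 56.67 = -57.593 °C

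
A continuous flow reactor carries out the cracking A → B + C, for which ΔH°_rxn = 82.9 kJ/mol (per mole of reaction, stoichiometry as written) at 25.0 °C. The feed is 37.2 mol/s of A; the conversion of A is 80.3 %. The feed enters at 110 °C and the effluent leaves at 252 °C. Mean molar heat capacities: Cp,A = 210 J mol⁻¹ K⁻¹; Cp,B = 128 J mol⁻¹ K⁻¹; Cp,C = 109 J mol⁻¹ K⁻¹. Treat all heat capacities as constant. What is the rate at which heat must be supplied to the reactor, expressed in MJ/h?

Q_in = 13600 MJ/h

Extent of reaction ξ = 0.803 × 37.2 = 29.872 mol/s
Reaction term: ξ·ΔH°_rxn = 29.872 × 82.9 = 2476.4 kJ/s
Sensible, feed 110→25 °C: -664.02 kJ/s
Outlet flows (mol/s): A 7.3284, B 29.872, C 29.872
Sensible, products 25→252 °C: 1956.4 kJ/s
Q = ΔH = 3768.7 kJ/s = 3768.7 kW
Heat supplied = 13567 MJ/h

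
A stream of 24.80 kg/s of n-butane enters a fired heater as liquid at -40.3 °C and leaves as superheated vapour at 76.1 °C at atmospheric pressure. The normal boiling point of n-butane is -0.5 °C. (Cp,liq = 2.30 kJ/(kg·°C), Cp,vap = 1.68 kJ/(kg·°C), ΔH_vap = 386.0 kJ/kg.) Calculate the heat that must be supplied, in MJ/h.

Q = 54100 MJ/h

liquid -40.3→-0.5 °C: 91.54 kJ/kg
vaporisation at -0.5 °C: 386 kJ/kg
vapour -0.5→76.1 °C: 128.69 kJ/kg
Δh = 91.54 + 386 + 128.69 = 606.23 kJ/kg
Q = ṁ·Δh = 24.80 kg/s × 606.23 kJ/kg = 15034 kJ/s
|Q| = 15034 kW = 54124 MJ/h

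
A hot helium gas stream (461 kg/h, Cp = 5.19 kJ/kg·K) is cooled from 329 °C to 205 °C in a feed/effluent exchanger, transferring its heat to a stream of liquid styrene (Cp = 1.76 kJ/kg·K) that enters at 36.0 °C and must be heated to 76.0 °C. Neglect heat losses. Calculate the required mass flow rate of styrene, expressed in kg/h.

Heat released by hot stream: Q = 461 × 5.19 × (329 − 205) = 296680 kJ/h
Energy balance on cold side (adiabatic exchanger): Q = ṁ_c·Cp_c·(T_c,out − T_c,in)
ṁ_c = 296680 / [1.76 × (76.0 − 36.0)] = 4214.2 kg/h

ṁ_c = 4210 kg/h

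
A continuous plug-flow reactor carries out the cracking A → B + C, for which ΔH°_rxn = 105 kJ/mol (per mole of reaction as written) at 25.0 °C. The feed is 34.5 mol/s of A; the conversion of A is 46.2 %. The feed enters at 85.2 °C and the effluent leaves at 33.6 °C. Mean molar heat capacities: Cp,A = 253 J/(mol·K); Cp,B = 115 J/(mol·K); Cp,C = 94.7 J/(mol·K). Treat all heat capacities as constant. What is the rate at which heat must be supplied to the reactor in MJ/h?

Q_in = 4380 MJ/h

Extent of reaction ξ = 0.462 × 34.5 = 15.939 mol/s
Reaction term: ξ·ΔH°_rxn = 15.939 × 105 = 1673.6 kJ/s
Sensible, feed 85.2→25 °C: -525.46 kJ/s
Outlet flows (mol/s): A 18.561, B 15.939, C 15.939
Sensible, products 25→33.6 °C: 69.13 kJ/s
Q = ΔH = 1217.3 kJ/s = 1217.3 kW
Heat supplied = 4382.2 MJ/h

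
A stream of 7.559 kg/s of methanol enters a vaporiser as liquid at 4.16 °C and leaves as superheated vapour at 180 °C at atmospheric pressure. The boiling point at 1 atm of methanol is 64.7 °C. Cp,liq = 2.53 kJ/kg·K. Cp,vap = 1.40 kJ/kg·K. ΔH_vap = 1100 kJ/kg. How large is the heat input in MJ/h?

liquid 4.16→64.7 °C: 153.17 kJ/kg
vaporisation at 64.7 °C: 1100 kJ/kg
vapour 64.7→180 °C: 161.42 kJ/kg
Δh = 153.17 + 1100 + 161.42 = 1414.6 kJ/kg
Q = ṁ·Δh = 7.559 kg/s × 1414.6 kJ/kg = 10693 kJ/s
|Q| = 10693 kW = 38494 MJ/h

Q = 38500 MJ/h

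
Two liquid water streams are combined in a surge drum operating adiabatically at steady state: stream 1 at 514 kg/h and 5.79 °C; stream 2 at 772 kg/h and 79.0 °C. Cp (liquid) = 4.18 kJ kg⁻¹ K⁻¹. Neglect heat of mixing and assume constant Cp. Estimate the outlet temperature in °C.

T_out = 49.7 °C

Adiabatic, steady state ⇒ Σ ṁᵢCp,ᵢ(T_out − Tᵢ) = 0
Σ ṁᵢCp,ᵢTᵢ = 514×4.18×5.79 + 772×4.18×79.0 = 267370
Σ ṁᵢCp,ᵢ = 514×4.18 + 772×4.18 = 5375.5
T_out = 267370 / 5375.5 = 49.739 °C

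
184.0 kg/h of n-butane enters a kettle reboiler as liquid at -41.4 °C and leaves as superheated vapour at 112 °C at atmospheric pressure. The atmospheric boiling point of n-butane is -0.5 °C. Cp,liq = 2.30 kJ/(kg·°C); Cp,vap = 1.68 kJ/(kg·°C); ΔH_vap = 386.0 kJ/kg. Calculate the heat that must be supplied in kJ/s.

Q = 34.2 kJ/s

liquid -41.4→-0.5 °C: 94.07 kJ/kg
vaporisation at -0.5 °C: 386 kJ/kg
vapour -0.5→112 °C: 189 kJ/kg
Δh = 94.07 + 386 + 189 = 669.07 kJ/kg
Q = ṁ·Δh = 184.0 kg/h × 669.07 kJ/kg = 123110 kJ/h
|Q| = 34.197 kW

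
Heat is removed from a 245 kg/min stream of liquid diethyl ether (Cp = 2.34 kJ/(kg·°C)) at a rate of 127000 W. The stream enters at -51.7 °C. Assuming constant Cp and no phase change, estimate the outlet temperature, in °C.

Q = 127000 W = 7620 kJ/min
ΔT = Q/(ṁ·Cp) = 7620/(245×2.34) = 13.291 K
T_out = -51.7 − 13.291 = -64.991 °C

T_out = -65.0 °C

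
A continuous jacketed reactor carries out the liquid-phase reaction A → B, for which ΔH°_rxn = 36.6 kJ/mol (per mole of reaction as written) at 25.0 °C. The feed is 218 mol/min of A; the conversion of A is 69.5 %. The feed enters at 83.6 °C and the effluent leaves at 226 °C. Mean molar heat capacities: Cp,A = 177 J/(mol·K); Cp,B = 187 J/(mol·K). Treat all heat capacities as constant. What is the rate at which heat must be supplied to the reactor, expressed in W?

Q_in = 189000 W

Extent of reaction ξ = 0.695 × 218 = 151.51 mol/min
Reaction term: ξ·ΔH°_rxn = 151.51 × 36.6 = 5545.3 kJ/min
Sensible, feed 83.6→25 °C: -2261.1 kJ/min
Outlet flows (mol/min): A 66.49, B 151.51
Sensible, products 25→226 °C: 8060.3 kJ/min
Q = ΔH = 11344 kJ/min = 189.07 kW
Heat supplied = 189070 W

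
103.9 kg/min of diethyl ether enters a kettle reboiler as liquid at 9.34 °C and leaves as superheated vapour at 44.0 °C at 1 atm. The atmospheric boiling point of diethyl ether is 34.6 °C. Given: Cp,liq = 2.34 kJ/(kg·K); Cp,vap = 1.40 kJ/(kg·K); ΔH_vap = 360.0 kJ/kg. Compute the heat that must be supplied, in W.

Q = 749000 W

liquid 9.34→34.6 °C: 59.108 kJ/kg
vaporisation at 34.6 °C: 360 kJ/kg
vapour 34.6→44.0 °C: 13.16 kJ/kg
Δh = 59.108 + 360 + 13.16 = 432.27 kJ/kg
Q = ṁ·Δh = 103.9 kg/min × 432.27 kJ/kg = 44913 kJ/min
|Q| = 748.54 kW = 748540 W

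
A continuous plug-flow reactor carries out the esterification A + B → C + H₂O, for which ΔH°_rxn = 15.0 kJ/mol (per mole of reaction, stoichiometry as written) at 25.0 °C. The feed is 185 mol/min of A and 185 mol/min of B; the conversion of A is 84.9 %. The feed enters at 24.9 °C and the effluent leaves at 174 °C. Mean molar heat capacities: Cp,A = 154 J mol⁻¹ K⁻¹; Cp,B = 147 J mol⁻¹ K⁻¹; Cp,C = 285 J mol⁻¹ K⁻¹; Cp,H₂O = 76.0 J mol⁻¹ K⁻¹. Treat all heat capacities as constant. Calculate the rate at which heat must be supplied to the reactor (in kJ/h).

Q_in = 724000 kJ/h

Extent of reaction ξ = 0.849 × 185 = 157.06 mol/min
Reaction term: ξ·ΔH°_rxn = 157.06 × 15.0 = 2356 kJ/min
Sensible, feed 24.9→25 °C: 5.5685 kJ/min
Outlet flows (mol/min): A 27.935, B 27.935, C 157.06, H₂O 157.06
Sensible, products 25→174 °C: 9701.2 kJ/min
Q = ΔH = 12063 kJ/min = 201.05 kW
Heat supplied = 723770 kJ/h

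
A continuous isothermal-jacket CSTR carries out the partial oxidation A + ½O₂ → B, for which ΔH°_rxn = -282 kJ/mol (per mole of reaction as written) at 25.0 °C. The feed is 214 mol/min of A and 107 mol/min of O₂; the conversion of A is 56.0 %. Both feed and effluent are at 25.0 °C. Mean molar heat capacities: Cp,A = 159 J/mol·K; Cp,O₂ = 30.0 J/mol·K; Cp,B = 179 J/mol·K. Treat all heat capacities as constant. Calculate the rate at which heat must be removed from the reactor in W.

Extent of reaction ξ = 0.560 × 214 = 119.84 mol/min
Reaction term: ξ·ΔH°_rxn = 119.84 × -282 = -33795 kJ/min
Q = ΔH = -33795 kJ/min = -563.25 kW
Heat removed = 563250 W

Q_out = 563000 W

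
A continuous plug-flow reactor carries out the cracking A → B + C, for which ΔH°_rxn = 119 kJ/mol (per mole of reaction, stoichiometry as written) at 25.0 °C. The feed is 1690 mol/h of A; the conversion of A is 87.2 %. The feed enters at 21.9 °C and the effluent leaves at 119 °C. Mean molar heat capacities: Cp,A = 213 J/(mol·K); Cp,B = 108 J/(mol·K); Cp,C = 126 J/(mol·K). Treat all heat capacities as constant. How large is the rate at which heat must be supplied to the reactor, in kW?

Q_in = 59.2 kW

Extent of reaction ξ = 0.872 × 1690 = 1473.7 mol/h
Reaction term: ξ·ΔH°_rxn = 1473.7 × 119 = 175370 kJ/h
Sensible, feed 21.9→25 °C: 1115.9 kJ/h
Outlet flows (mol/h): A 216.32, B 1473.7, C 1473.7
Sensible, products 25→119 °C: 36746 kJ/h
Q = ΔH = 213230 kJ/h = 59.231 kW
Heat supplied = 59.231 kW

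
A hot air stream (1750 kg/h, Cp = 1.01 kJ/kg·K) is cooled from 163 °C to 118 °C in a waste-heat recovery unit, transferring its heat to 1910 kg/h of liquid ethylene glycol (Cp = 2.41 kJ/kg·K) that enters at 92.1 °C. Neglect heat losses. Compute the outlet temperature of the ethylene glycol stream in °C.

T_c,out = 109 °C

Heat released by hot stream: Q = 1750 × 1.01 × (163 − 118) = 79538 kJ/h
Energy balance on cold side (adiabatic exchanger): Q = ṁ_c·Cp_c·(T_c,out − T_c,in)
T_c,out = 92.1 + 79538/(1910 × 2.41) = 109.38 °C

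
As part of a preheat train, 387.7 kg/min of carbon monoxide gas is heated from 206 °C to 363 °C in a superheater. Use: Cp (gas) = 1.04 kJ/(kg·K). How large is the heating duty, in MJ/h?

Q = ṁ·Cp·ΔT = 387.7 × 1.04 × (363 − 206) = 63304 kJ/min
Converting: 63304 / 60 s = 1055.1 kW
Heating duty = 3798.2 MJ/h

Q = 3800 MJ/h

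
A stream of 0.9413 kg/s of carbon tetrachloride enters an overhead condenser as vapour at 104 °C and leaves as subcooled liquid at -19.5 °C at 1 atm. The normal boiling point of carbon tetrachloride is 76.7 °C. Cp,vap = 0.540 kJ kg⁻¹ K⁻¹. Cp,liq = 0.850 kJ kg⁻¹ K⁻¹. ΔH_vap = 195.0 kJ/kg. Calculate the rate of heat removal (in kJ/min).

vapour 104→76.7 °C: -14.742 kJ/kg
condensation at 76.7 °C: -195 kJ/kg
liquid 76.7→-19.5 °C: -81.77 kJ/kg
Δh = -14.742 + -195 + -81.77 = -291.51 kJ/kg
Q = ṁ·Δh = 0.9413 kg/s × -291.51 kJ/kg = -274.4 kJ/s
|Q| = 274.4 kW = 16464 kJ/min

Q_c = 16500 kJ/min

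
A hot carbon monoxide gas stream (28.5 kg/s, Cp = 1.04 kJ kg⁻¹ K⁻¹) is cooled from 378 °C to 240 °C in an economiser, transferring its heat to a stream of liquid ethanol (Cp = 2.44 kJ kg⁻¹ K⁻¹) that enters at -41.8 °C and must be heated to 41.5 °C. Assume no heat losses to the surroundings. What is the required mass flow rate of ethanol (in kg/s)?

Heat released by hot stream: Q = 28.5 × 1.04 × (378 − 240) = 4090.3 kJ/s
Energy balance on cold side (adiabatic exchanger): Q = ṁ_c·Cp_c·(T_c,out − T_c,in)
ṁ_c = 4090.3 / [2.44 × (41.5 − -41.8)] = 20.124 kg/s

ṁ_c = 20.1 kg/s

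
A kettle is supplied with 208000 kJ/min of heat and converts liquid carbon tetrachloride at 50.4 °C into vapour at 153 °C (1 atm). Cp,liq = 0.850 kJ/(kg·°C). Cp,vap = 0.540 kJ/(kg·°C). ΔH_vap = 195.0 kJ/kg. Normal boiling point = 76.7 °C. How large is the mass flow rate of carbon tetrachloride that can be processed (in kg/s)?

Δh = 0.850×(76.7−50.4) + 195.0 + 0.540×(153−76.7) = 258.56 kJ/kg
Q = 208000 kJ/min = 3466.7 kJ/s = 3466.7 kJ/s
ṁ = Q/Δh = 3466.7 / 258.56 = 13.408 kg/s

ṁ = 13.4 kg/s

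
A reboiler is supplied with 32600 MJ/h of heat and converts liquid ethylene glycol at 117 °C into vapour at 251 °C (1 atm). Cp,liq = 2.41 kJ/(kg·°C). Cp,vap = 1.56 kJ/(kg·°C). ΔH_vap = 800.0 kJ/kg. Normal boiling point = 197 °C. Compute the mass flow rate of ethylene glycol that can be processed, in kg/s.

Δh = 2.41×(197−117) + 800.0 + 1.56×(251−197) = 1077 kJ/kg
Q = 32600 MJ/h = 9055.6 kJ/s = 9055.6 kJ/s
ṁ = Q/Δh = 9055.6 / 1077 = 8.4078 kg/s

ṁ = 8.41 kg/s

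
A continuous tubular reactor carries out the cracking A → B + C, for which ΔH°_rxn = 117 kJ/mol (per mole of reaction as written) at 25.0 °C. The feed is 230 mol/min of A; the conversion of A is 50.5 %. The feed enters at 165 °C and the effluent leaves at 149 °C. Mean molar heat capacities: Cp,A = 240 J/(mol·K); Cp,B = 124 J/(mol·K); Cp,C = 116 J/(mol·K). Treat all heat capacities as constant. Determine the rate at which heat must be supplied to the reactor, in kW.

Q_in = 212 kW

Extent of reaction ξ = 0.505 × 230 = 116.15 mol/min
Reaction term: ξ·ΔH°_rxn = 116.15 × 117 = 13590 kJ/min
Sensible, feed 165→25 °C: -7728 kJ/min
Outlet flows (mol/min): A 113.85, B 116.15, C 116.15
Sensible, products 25→149 °C: 6844.8 kJ/min
Q = ΔH = 12706 kJ/min = 211.77 kW
Heat supplied = 211.77 kW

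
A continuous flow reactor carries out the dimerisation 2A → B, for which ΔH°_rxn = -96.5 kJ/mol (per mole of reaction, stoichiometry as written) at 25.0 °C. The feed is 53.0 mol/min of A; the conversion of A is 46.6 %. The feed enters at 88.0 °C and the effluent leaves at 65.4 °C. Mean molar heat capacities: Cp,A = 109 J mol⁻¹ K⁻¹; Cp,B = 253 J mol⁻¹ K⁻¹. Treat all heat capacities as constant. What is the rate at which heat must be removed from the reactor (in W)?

Q_out = 21700 W

Extent of reaction ξ = 0.466 × 53.0 / 2 = 12.349 mol/min
Reaction term: ξ·ΔH°_rxn = 12.349 × -96.5 = -1191.7 kJ/min
Sensible, feed 88.0→25 °C: -363.95 kJ/min
Outlet flows (mol/min): A 28.302, B 12.349
Sensible, products 25→65.4 °C: 250.85 kJ/min
Q = ΔH = -1304.8 kJ/min = -21.746 kW
Heat removed = 21746 W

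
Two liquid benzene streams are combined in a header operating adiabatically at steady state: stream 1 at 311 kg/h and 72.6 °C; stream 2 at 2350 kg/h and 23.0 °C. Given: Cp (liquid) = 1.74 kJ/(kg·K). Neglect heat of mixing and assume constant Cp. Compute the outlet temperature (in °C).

T_out = 28.8 °C

No heat crosses the boundary, so H_out = H_in.
Σ ṁᵢCp,ᵢTᵢ = 311×1.74×72.6 + 2350×1.74×23.0 = 133330
Σ ṁᵢCp,ᵢ = 311×1.74 + 2350×1.74 = 4630.1
T_out = 133330 / 4630.1 = 28.797 °C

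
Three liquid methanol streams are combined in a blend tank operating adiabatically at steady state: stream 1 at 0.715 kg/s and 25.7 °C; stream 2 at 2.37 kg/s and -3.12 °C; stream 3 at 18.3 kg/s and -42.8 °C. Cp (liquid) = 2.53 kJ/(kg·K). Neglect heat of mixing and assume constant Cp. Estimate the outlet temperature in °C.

T_out = -36.1 °C

Adiabatic, steady state ⇒ Σ ṁᵢCp,ᵢ(T_out − Tᵢ) = 0
Σ ṁᵢCp,ᵢTᵢ = 0.715×2.53×25.7 + 2.37×2.53×-3.12 + 18.3×2.53×-42.8 = -1953.8
Σ ṁᵢCp,ᵢ = 0.715×2.53 + 2.37×2.53 + 18.3×2.53 = 54.104
T_out = -1953.8 / 54.104 = -36.112 °C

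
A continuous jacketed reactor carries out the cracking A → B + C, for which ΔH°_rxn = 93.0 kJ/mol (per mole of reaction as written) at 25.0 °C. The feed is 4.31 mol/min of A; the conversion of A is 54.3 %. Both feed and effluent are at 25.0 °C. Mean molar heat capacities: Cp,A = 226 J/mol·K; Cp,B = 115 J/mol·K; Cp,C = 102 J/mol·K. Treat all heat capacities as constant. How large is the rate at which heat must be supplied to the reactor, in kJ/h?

Extent of reaction ξ = 0.543 × 4.31 = 2.3403 mol/min
Reaction term: ξ·ΔH°_rxn = 2.3403 × 93.0 = 217.65 kJ/min
Q = ΔH = 217.65 kJ/min = 3.6275 kW
Heat supplied = 13059 kJ/h

Q_in = 13100 kJ/h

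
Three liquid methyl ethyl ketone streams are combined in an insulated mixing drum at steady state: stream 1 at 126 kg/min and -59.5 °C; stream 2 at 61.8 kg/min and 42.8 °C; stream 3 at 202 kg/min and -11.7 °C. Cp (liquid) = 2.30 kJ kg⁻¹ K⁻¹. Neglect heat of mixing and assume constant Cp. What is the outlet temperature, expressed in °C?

No heat crosses the boundary, so H_out = H_in.
Σ ṁᵢCp,ᵢTᵢ = 126×2.30×-59.5 + 61.8×2.30×42.8 + 202×2.30×-11.7 = -16595
Σ ṁᵢCp,ᵢ = 126×2.30 + 61.8×2.30 + 202×2.30 = 896.54
T_out = -16595 / 896.54 = -18.51 °C

T_out = -18.5 °C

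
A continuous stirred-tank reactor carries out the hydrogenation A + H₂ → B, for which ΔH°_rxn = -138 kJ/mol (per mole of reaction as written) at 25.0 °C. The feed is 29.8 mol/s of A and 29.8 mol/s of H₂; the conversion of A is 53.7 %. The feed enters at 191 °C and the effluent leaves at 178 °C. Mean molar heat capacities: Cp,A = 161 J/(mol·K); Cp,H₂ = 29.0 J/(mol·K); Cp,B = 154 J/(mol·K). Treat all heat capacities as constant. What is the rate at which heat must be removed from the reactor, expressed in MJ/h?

Q_out = 8530 MJ/h

Extent of reaction ξ = 0.537 × 29.8 = 16.003 mol/s
Reaction term: ξ·ΔH°_rxn = 16.003 × -138 = -2208.4 kJ/s
Sensible, feed 191→25 °C: -939.89 kJ/s
Outlet flows (mol/s): A 13.797, H₂ 13.797, B 16.003
Sensible, products 25→178 °C: 778.14 kJ/s
Q = ΔH = -2370.1 kJ/s = -2370.1 kW
Heat removed = 8532.4 MJ/h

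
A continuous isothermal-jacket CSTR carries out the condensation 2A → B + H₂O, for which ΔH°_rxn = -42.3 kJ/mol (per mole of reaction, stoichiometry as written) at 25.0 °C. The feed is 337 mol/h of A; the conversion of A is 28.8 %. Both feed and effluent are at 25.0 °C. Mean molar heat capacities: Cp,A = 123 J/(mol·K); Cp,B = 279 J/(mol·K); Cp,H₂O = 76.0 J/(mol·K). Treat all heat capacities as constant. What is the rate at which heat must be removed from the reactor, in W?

Q_out = 570 W

Extent of reaction ξ = 0.288 × 337 / 2 = 48.528 mol/h
Reaction term: ξ·ΔH°_rxn = 48.528 × -42.3 = -2052.7 kJ/h
Q = ΔH = -2052.7 kJ/h = -0.5702 kW
Heat removed = 570.2 W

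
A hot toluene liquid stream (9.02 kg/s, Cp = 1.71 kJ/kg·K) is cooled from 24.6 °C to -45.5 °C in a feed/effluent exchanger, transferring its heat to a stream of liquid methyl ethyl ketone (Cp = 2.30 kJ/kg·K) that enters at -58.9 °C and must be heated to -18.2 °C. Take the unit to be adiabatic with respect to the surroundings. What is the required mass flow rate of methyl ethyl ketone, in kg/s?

Heat released by hot stream: Q = 9.02 × 1.71 × (24.6 − -45.5) = 1081.2 kJ/s
Energy balance on cold side (adiabatic exchanger): Q = ṁ_c·Cp_c·(T_c,out − T_c,in)
ṁ_c = 1081.2 / [2.30 × (-18.2 − -58.9)] = 11.55 kg/s

ṁ_c = 11.6 kg/s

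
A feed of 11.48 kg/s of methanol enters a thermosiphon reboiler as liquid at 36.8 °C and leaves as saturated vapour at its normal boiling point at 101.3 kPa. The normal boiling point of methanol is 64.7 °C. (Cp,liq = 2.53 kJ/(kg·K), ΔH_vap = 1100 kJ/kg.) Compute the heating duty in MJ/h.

liquid 36.8→64.7 °C: 70.587 kJ/kg
vaporisation at 64.7 °C: 1100 kJ/kg
Δh = 70.587 + 1100 = 1170.6 kJ/kg
Q = ṁ·Δh = 11.48 kg/s × 1170.6 kJ/kg = 13438 kJ/s
|Q| = 13438 kW = 48378 MJ/h

Q = 48400 MJ/h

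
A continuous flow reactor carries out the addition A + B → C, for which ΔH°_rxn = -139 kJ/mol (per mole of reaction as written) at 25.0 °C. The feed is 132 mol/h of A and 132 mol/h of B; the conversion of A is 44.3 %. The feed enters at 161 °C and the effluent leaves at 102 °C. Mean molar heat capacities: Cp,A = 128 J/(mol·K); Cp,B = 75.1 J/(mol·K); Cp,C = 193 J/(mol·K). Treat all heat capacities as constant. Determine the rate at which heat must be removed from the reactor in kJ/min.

Extent of reaction ξ = 0.443 × 132 = 58.476 mol/h
Reaction term: ξ·ΔH°_rxn = 58.476 × -139 = -8128.2 kJ/h
Sensible, feed 161→25 °C: -3646.1 kJ/h
Outlet flows (mol/h): A 73.524, B 73.524, C 58.476
Sensible, products 25→102 °C: 2018.8 kJ/h
Q = ΔH = -9755.4 kJ/h = -2.7098 kW
Heat removed = 162.59 kJ/min

Q_out = 163 kJ/min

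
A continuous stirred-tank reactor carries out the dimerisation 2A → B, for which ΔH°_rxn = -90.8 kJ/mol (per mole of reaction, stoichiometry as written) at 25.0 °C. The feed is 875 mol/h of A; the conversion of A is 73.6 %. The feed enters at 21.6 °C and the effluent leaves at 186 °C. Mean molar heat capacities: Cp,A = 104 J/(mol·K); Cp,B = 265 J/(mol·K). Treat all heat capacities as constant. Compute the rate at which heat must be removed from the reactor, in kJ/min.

Q_out = 189 kJ/min

Extent of reaction ξ = 0.736 × 875 / 2 = 322 mol/h
Reaction term: ξ·ΔH°_rxn = 322 × -90.8 = -29238 kJ/h
Sensible, feed 21.6→25 °C: 309.4 kJ/h
Outlet flows (mol/h): A 231, B 322
Sensible, products 25→186 °C: 17606 kJ/h
Q = ΔH = -11322 kJ/h = -3.1451 kW
Heat removed = 188.7 kJ/min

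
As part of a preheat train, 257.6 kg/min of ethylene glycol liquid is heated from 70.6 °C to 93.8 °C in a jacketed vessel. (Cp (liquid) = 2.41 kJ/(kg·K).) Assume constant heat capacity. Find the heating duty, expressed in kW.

Q = 240 kW

Q = ṁ·Cp·ΔT = 257.6 × 2.41 × (93.8 − 70.6) = 14403 kJ/min
Converting: 14403 / 60 s = 240.05 kW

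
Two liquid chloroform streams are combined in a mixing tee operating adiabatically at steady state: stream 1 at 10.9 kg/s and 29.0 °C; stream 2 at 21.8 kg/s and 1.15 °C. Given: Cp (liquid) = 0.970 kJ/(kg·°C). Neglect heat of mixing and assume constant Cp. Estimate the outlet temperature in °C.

T_out = 10.4 °C

Adiabatic, steady state ⇒ Σ ṁᵢCp,ᵢ(T_out − Tᵢ) = 0
Σ ṁᵢCp,ᵢTᵢ = 10.9×0.970×29.0 + 21.8×0.970×1.15 = 330.93
Σ ṁᵢCp,ᵢ = 10.9×0.970 + 21.8×0.970 = 31.719
T_out = 330.93 / 31.719 = 10.433 °C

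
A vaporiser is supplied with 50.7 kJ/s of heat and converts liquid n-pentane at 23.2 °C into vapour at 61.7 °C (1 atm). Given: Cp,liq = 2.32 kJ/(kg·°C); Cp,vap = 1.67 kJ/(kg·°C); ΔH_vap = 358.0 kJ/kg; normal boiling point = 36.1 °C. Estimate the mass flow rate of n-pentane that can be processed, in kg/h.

ṁ = 424 kg/h

Δh = 2.32×(36.1−23.2) + 358.0 + 1.67×(61.7−36.1) = 430.68 kJ/kg
Q = 50.7 kJ/s = 50.7 kJ/s = 182520 kJ/h
ṁ = Q/Δh = 182520 / 430.68 = 423.79 kg/h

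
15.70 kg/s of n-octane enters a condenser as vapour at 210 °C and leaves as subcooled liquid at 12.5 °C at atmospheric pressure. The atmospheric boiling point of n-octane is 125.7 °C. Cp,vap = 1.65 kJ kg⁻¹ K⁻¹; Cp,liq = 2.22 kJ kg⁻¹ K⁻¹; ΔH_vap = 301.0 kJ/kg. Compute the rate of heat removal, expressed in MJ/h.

Q_c = 39100 MJ/h

vapour 210→125.7 °C: -139.09 kJ/kg
condensation at 125.7 °C: -301 kJ/kg
liquid 125.7→12.5 °C: -251.3 kJ/kg
Δh = -139.09 + -301 + -251.3 = -691.4 kJ/kg
Q = ṁ·Δh = 15.70 kg/s × -691.4 kJ/kg = -10855 kJ/s
|Q| = 10855 kW = 39078 MJ/h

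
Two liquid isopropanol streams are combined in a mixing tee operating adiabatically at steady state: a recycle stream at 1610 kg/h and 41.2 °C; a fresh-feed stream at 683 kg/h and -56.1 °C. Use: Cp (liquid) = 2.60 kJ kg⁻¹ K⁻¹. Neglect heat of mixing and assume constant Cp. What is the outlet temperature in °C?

T_out = 12.2 °C

Adiabatic, steady state ⇒ Σ ṁᵢCp,ᵢ(T_out − Tᵢ) = 0
T_out = Σ ṁᵢCp,ᵢTᵢ / Σ ṁᵢCp,ᵢ
      = 72841 / 5961.8 = 12.218 °C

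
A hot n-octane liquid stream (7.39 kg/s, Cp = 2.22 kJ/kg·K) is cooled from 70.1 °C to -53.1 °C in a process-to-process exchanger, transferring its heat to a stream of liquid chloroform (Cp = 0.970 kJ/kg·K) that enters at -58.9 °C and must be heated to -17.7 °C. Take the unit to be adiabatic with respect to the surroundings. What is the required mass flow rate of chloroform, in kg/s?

ṁ_c = 50.6 kg/s

Heat released by hot stream: Q = 7.39 × 2.22 × (70.1 − -53.1) = 2021.2 kJ/s
Energy balance on cold side (adiabatic exchanger): Q = ṁ_c·Cp_c·(T_c,out − T_c,in)
ṁ_c = 2021.2 / [0.970 × (-17.7 − -58.9)] = 50.575 kg/s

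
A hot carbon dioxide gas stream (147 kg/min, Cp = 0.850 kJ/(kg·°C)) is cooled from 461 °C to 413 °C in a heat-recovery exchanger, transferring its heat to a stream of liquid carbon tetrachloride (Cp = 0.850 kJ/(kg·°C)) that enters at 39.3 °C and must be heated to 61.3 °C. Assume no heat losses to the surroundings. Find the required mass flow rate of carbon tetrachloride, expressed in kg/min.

Heat released by hot stream: Q = 147 × 0.850 × (461 − 413) = 5997.6 kJ/min
Energy balance on cold side (adiabatic exchanger): Q = ṁ_c·Cp_c·(T_c,out − T_c,in)
ṁ_c = 5997.6 / [0.850 × (61.3 − 39.3)] = 320.73 kg/min

ṁ_c = 321 kg/min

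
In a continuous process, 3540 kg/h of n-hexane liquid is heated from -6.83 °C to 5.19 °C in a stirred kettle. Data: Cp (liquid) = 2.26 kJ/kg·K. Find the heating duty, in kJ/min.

Q = 1600 kJ/min

Q = ṁ·Cp·ΔT = 3540 × 2.26 × (5.19 − -6.83) = 96165 kJ/h
Converting: 96165 / 3600 s = 26.712 kW
Heating duty = 1602.7 kJ/min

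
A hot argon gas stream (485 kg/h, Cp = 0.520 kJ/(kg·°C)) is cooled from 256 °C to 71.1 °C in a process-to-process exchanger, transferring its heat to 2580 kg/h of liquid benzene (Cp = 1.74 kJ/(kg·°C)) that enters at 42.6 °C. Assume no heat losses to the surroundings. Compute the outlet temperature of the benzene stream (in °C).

T_c,out = 53.0 °C

Heat released by hot stream: Q = 485 × 0.520 × (256 − 71.1) = 46632 kJ/h
Energy balance on cold side (adiabatic exchanger): Q = ṁ_c·Cp_c·(T_c,out − T_c,in)
T_c,out = 42.6 + 46632/(2580 × 1.74) = 52.988 °C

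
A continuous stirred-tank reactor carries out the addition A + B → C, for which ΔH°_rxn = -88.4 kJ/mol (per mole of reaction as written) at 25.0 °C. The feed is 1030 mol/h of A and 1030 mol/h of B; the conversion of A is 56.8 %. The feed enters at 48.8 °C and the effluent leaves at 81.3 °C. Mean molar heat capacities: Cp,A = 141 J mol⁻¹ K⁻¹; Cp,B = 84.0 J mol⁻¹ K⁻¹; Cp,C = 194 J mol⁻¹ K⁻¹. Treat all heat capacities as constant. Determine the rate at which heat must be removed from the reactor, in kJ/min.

Extent of reaction ξ = 0.568 × 1030 = 585.04 mol/h
Reaction term: ξ·ΔH°_rxn = 585.04 × -88.4 = -51718 kJ/h
Sensible, feed 48.8→25 °C: -5515.6 kJ/h
Outlet flows (mol/h): A 444.96, B 444.96, C 585.04
Sensible, products 25→81.3 °C: 12026 kJ/h
Q = ΔH = -45207 kJ/h = -12.557 kW
Heat removed = 753.45 kJ/min

Q_out = 753 kJ/min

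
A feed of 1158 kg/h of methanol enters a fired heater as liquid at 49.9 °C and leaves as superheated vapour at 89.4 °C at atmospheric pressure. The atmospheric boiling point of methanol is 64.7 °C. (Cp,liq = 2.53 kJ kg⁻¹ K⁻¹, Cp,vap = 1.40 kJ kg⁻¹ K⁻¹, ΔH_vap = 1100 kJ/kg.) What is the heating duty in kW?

Q = 377 kW

liquid 49.9→64.7 °C: 37.444 kJ/kg
vaporisation at 64.7 °C: 1100 kJ/kg
vapour 64.7→89.4 °C: 34.58 kJ/kg
Δh = 37.444 + 1100 + 34.58 = 1172 kJ/kg
Q = ṁ·Δh = 1158 kg/h × 1172 kJ/kg = 1.3572e+06 kJ/h
|Q| = 377 kW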